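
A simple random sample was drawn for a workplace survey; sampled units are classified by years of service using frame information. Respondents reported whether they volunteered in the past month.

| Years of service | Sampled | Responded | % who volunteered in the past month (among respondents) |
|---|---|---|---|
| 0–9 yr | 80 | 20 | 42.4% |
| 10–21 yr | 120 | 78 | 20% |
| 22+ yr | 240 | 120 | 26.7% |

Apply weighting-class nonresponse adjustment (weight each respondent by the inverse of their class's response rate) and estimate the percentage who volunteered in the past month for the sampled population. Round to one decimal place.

Response rates by class: 0–9 yr 20/80 = 25%, 10–21 yr 78/120 = 65%, 22+ yr 120/240 = 50%.
With weight = n_sampled/n_responded per class, the weighted class total is n_sampled:
  0–9 yr: 80 × 42.4 = 3392
  10–21 yr: 120 × 20 = 2400
  22+ yr: 240 × 26.7 = 6408
Adjusted estimate = 12,200 / 440 = 27.7273 → 27.7%.

27.7%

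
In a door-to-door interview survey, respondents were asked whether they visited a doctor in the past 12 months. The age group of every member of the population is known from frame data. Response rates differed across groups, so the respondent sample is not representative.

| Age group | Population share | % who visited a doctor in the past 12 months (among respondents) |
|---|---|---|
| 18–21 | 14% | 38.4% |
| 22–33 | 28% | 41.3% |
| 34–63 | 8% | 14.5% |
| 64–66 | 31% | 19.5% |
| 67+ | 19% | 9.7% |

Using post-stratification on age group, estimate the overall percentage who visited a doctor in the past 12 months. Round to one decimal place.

26.0%

Reweight to the known age group distribution:
  18–21: 0.14 × 38.4 = 5.376
  22–33: 0.28 × 41.3 = 11.564
  34–63: 0.08 × 14.5 = 1.16
  64–66: 0.31 × 19.5 = 6.045
  67+: 0.19 × 9.7 = 1.843
Post-stratified estimate = 25.988 → 26.0%.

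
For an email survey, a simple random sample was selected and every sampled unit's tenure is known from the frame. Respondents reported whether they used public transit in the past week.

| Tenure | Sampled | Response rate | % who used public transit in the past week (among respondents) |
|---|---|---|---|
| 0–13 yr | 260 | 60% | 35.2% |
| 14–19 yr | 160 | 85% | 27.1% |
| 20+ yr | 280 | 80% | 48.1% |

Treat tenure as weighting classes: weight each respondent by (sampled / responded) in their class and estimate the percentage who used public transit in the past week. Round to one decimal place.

38.5%

Inverse-response-rate weighting restores each class to its sampled count, so class totals weight by n_sampled:
  0–13 yr: 260 × 35.2 = 9152
  14–19 yr: 160 × 27.1 = 4336
  20+ yr: 280 × 48.1 = 13,468
Adjusted estimate = 26,956 / 700 = 38.5086 → 38.5%.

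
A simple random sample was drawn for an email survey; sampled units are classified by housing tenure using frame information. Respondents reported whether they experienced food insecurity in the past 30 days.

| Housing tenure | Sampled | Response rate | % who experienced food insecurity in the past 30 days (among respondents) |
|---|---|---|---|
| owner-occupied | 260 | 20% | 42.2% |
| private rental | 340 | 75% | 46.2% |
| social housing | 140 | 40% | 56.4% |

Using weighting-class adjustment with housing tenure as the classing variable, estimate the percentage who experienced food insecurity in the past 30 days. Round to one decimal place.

Inverse-response-rate weighting restores each class to its sampled count, so class totals weight by n_sampled:
  owner-occupied: 260 × 42.2 = 10,972
  private rental: 340 × 46.2 = 15708
  social housing: 140 × 56.4 = 7896
Adjusted estimate = 34,576 / 740 = 46.7243 → 46.7%.

46.7%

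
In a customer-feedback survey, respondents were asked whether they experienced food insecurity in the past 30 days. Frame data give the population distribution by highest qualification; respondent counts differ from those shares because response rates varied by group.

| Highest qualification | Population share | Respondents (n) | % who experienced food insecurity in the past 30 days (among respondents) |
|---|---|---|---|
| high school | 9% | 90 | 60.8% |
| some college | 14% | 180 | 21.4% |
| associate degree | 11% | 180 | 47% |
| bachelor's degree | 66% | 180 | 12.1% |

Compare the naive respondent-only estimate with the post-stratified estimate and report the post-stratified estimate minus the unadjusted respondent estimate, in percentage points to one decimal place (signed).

Unadjusted (pooled respondent) estimate weights by respondent counts:
  (90/630)×60.8 + (180/630)×21.4 + (180/630)×47 + (180/630)×12.1 = 31.6857%
Reweighting by population highest qualification shares:
  0.09×60.8 + 0.14×21.4 + 0.11×47 + 0.66×12.1 = 21.624%
Difference = 21.624 − 31.6857 = -10.0617 pp.

-10.1 percentage points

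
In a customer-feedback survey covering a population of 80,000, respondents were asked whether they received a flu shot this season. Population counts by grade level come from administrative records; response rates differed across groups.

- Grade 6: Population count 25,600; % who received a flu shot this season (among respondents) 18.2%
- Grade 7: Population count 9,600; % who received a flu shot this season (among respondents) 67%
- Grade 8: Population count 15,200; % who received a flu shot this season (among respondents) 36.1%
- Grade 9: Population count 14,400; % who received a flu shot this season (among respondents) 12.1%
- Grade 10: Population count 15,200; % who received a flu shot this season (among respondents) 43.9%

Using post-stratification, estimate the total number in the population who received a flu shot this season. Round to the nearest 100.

Each cell contributes its population count × the respondent rate:
  Grade 6: 25,600 × 18.2% = 4659.2
  Grade 7: 9,600 × 67% = 6432
  Grade 8: 15,200 × 36.1% = 5487.2
  Grade 9: 14,400 × 12.1% = 1742.4
  Grade 10: 15,200 × 43.9% = 6672.8
Estimated total = 24993.6 → 25,000.

25,000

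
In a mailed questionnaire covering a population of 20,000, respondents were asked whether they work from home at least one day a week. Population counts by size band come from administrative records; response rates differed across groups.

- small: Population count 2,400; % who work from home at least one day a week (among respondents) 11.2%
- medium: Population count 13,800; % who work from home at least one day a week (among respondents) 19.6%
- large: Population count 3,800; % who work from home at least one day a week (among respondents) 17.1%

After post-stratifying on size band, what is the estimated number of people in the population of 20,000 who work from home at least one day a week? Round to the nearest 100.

Estimated count per cell = population count × respondent percentage:
  small: 2,400 × 11.2% = 268.8
  medium: 13,800 × 19.6% = 2704.8
  large: 3,800 × 17.1% = 649.8
Estimated total = 3623.4 → 3,600.

3,600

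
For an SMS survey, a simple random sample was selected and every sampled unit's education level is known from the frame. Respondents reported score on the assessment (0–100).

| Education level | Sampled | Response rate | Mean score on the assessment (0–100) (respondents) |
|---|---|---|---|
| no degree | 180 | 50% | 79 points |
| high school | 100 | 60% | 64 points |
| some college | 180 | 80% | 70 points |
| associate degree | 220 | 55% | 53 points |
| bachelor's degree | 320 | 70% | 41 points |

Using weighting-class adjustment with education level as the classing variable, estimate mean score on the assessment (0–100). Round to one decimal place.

58.0

Each respondent's weight = sampled/responded in their class; summing within a class gives n_sampled, so:
  no degree: 180 × 79 = 14,220
  high school: 100 × 64 = 6400
  some college: 180 × 70 = 12,600
  associate degree: 220 × 53 = 11,660
  bachelor's degree: 320 × 41 = 13,120
Adjusted estimate = 58,000 / 1,000 = 58 → 58.0.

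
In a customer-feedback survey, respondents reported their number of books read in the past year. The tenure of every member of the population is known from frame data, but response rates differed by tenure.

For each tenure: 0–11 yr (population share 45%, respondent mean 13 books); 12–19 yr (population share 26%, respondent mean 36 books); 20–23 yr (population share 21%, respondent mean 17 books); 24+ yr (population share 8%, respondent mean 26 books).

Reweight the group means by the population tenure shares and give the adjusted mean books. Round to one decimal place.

Post-stratification weights by population share, not respondent share:
  0–11 yr: 0.45 × 13 = 5.85
  12–19 yr: 0.26 × 36 = 9.36
  20–23 yr: 0.21 × 17 = 3.57
  24+ yr: 0.08 × 26 = 2.08
Post-stratified estimate = 20.86 → 20.9.

20.9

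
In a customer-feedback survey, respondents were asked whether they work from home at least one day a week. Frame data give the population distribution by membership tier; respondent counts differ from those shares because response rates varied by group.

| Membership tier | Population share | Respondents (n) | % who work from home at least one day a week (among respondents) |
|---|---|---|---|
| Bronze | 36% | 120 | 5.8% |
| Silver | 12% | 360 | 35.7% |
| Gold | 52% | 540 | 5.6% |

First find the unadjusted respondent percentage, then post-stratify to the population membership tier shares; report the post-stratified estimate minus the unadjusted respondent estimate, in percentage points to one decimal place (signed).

Unadjusted (pooled respondent) estimate weights by respondent counts:
  (120/1020)×5.8 + (360/1020)×35.7 + (540/1020)×5.6 = 16.2471%
Post-stratified estimate weights by population shares:
  0.36×5.8 + 0.12×35.7 + 0.52×5.6 = 9.284%
Difference = 9.284 − 16.2471 = -6.9631 pp.

-7.0 percentage points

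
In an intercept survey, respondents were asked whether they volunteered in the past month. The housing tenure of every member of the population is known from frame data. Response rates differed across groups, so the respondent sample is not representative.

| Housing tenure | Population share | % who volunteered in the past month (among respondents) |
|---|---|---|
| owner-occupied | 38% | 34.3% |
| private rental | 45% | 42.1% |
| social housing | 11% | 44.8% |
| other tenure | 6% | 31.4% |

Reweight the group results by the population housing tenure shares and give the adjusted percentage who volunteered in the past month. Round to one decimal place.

38.8%

Weight each group's respondent value by its population share:
  owner-occupied: 0.38 × 34.3 = 13.034
  private rental: 0.45 × 42.1 = 18.945
  social housing: 0.11 × 44.8 = 4.928
  other tenure: 0.06 × 31.4 = 1.884
Post-stratified estimate = 38.791 → 38.8%.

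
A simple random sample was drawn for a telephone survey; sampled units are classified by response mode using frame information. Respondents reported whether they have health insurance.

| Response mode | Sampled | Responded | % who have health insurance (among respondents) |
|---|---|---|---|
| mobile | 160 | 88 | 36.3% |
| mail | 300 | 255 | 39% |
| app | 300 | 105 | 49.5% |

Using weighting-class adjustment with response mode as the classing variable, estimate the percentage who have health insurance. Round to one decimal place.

42.6%

Class response rates: mobile 88/160 = 55%, mail 255/300 = 85%, app 105/300 = 35%.
Each respondent's weight = sampled/responded in their class; summing within a class gives n_sampled, so:
  mobile: 160 × 36.3 = 5808
  mail: 300 × 39 = 11,700
  app: 300 × 49.5 = 14,850
Adjusted estimate = 32,358 / 760 = 42.5763 → 42.6%.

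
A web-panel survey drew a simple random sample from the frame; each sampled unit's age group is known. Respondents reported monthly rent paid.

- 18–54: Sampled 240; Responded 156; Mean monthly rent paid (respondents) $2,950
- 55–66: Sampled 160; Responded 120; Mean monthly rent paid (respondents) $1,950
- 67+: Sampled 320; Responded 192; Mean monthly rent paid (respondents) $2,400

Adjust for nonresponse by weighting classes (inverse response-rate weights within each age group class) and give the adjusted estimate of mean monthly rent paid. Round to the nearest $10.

$2,480

Response rates by class: 18–54 156/240 = 65%, 55–66 120/160 = 75%, 67+ 192/320 = 60%.
With weight = n_sampled/n_responded per class, the weighted class total is n_sampled:
  18–54: 240 × 2950 = 708,000
  55–66: 160 × 1950 = 312,000
  67+: 320 × 2400 = 768,000
Adjusted estimate = 1,788,000 / 720 = 2483.33 → $2,480.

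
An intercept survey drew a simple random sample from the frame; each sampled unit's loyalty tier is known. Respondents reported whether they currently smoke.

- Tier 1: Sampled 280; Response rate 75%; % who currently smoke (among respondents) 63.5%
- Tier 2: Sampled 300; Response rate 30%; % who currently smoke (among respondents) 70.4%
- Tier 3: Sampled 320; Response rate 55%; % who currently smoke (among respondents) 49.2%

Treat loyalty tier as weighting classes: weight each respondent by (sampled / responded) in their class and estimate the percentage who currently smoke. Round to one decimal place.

Weighting each respondent by the inverse class response rate inflates each class back to its sampled size, so the class weight is n_sampled:
  Tier 1: 280 × 63.5 = 17,780
  Tier 2: 300 × 70.4 = 21,120
  Tier 3: 320 × 49.2 = 15,744
Adjusted estimate = 54,644 / 900 = 60.7156 → 60.7%.

60.7%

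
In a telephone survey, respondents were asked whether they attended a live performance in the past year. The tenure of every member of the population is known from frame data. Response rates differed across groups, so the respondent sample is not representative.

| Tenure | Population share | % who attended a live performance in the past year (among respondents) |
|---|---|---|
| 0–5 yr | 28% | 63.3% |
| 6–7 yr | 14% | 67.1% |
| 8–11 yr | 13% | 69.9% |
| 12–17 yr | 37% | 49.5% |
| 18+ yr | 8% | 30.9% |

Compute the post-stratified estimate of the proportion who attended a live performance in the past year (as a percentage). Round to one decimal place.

Reweight to the known tenure distribution:
  0–5 yr: 0.28 × 63.3 = 17.724
  6–7 yr: 0.14 × 67.1 = 9.394
  8–11 yr: 0.13 × 69.9 = 9.087
  12–17 yr: 0.37 × 49.5 = 18.315
  18+ yr: 0.08 × 30.9 = 2.472
Post-stratified estimate = 56.992 → 57.0%.

57.0%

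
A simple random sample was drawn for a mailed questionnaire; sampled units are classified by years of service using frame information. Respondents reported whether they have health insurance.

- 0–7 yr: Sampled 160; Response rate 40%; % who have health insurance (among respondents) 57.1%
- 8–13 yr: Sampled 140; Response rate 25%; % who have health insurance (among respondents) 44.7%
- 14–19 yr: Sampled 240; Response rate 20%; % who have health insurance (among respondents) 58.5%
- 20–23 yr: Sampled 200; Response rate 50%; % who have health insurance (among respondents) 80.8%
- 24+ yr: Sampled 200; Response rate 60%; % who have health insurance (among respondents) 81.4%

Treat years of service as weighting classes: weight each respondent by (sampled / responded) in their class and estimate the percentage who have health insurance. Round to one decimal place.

65.8%

Weighting each respondent by the inverse class response rate inflates each class back to its sampled size, so the class weight is n_sampled:
  0–7 yr: 160 × 57.1 = 9136
  8–13 yr: 140 × 44.7 = 6258
  14–19 yr: 240 × 58.5 = 14,040
  20–23 yr: 200 × 80.8 = 16,160
  24+ yr: 200 × 81.4 = 16280
Adjusted estimate = 61,874 / 940 = 65.8234 → 65.8%.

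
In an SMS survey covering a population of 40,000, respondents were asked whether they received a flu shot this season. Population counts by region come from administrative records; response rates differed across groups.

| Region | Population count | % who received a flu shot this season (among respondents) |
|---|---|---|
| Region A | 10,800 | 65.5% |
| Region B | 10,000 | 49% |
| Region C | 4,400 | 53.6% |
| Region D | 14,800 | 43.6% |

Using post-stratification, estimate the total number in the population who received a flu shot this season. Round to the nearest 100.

Each cell contributes its population count × the respondent rate:
  Region A: 10,800 × 65.5% = 7074
  Region B: 10,000 × 49% = 4900
  Region C: 4,400 × 53.6% = 2358.4
  Region D: 14,800 × 43.6% = 6452.8
Estimated total = 20785.2 → 20,800.

20,800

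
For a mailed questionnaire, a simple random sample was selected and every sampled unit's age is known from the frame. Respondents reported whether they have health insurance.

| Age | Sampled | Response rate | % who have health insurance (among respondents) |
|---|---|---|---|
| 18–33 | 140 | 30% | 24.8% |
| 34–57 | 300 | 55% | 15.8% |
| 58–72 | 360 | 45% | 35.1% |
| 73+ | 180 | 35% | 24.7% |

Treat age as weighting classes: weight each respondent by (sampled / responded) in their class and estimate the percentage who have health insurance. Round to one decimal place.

25.8%

Each respondent's weight = sampled/responded in their class; summing within a class gives n_sampled, so:
  18–33: 140 × 24.8 = 3472
  34–57: 300 × 15.8 = 4740
  58–72: 360 × 35.1 = 12,636
  73+: 180 × 24.7 = 4446
Adjusted estimate = 25,294 / 980 = 25.8102 → 25.8%.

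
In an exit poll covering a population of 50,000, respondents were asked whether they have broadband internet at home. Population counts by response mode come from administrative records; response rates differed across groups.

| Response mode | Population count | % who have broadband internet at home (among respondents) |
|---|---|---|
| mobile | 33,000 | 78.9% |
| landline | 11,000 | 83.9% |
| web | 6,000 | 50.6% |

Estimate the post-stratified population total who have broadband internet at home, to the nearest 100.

Each cell contributes its population count × the respondent rate:
  mobile: 33,000 × 78.9% = 26,037
  landline: 11,000 × 83.9% = 9229
  web: 6,000 × 50.6% = 3036
Estimated total = 38,302 → 38,300.

38,300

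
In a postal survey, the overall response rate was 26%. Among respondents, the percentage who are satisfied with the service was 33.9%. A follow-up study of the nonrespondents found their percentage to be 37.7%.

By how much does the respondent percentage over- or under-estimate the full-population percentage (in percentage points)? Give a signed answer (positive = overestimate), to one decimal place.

-2.8 percentage points

Nonresponse fraction = 1 − 0.26 = 0.74.
Bias = (nonresponse fraction) × (respondent percentage − nonrespondent percentage)
     = 0.74 × (33.9 − 37.7) = 0.74 × -3.8 = -2.812.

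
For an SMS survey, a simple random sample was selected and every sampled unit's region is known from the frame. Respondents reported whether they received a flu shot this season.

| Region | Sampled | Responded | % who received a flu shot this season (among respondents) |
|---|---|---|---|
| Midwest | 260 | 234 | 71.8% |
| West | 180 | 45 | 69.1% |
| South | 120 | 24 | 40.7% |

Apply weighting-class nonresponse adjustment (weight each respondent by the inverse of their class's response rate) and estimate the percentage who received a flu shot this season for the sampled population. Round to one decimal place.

64.3%

Class response rates: Midwest 234/260 = 90%, West 45/180 = 25%, South 24/120 = 20%.
With weight = n_sampled/n_responded per class, the weighted class total is n_sampled:
  Midwest: 260 × 71.8 = 18,668
  West: 180 × 69.1 = 12438
  South: 120 × 40.7 = 4884
Adjusted estimate = 35,990 / 560 = 64.2679 → 64.3%.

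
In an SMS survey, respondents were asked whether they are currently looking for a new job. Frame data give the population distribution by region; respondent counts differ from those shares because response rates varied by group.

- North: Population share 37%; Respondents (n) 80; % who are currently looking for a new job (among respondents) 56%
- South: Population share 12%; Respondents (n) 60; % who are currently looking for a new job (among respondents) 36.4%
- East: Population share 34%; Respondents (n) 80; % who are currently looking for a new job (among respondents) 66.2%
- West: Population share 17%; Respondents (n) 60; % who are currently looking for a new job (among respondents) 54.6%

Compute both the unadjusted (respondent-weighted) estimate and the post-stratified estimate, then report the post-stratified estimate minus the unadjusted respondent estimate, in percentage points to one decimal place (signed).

+2.5 percentage points

Unadjusted (pooled respondent) estimate weights by respondent counts:
  (80/280)×56 + (60/280)×36.4 + (80/280)×66.2 + (60/280)×54.6 = 54.4143%
Post-stratifying to population shares instead:
  0.37×56 + 0.12×36.4 + 0.34×66.2 + 0.17×54.6 = 56.878%
Difference = 56.878 − 54.4143 = 2.4637 pp.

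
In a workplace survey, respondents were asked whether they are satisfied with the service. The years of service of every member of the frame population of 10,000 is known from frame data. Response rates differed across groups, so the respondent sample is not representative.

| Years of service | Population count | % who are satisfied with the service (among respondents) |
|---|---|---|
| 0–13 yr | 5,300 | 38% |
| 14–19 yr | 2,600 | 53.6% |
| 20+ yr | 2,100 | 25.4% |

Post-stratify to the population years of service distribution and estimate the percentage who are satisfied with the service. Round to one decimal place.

Post-stratification weights by population share, not respondent share:
  0–13 yr: (5,300/10,000) × 38 = 20.14
  14–19 yr: (2,600/10,000) × 53.6 = 13.936
  20+ yr: (2,100/10,000) × 25.4 = 5.334
Post-stratified estimate = 39.41 → 39.4%.

39.4%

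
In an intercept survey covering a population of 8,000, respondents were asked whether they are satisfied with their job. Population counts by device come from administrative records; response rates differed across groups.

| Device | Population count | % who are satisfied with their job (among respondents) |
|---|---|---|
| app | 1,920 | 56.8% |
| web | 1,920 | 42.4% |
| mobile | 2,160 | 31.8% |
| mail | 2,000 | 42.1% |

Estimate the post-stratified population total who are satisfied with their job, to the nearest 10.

3,430

Each cell contributes its population count × the respondent rate:
  app: 1,920 × 56.8% = 1090.56
  web: 1,920 × 42.4% = 814.08
  mobile: 2,160 × 31.8% = 686.88
  mail: 2,000 × 42.1% = 842
Estimated total = 3433.52 → 3,430.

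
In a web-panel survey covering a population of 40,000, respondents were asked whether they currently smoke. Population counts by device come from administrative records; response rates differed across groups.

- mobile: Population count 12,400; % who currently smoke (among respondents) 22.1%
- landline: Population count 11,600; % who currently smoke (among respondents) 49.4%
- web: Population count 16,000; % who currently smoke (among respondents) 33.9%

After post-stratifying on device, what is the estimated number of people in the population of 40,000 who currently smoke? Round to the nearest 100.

13,900

Each cell contributes its population count × the respondent rate:
  mobile: 12,400 × 22.1% = 2740.4
  landline: 11,600 × 49.4% = 5730.4
  web: 16,000 × 33.9% = 5424
Estimated total = 13894.8 → 13,900.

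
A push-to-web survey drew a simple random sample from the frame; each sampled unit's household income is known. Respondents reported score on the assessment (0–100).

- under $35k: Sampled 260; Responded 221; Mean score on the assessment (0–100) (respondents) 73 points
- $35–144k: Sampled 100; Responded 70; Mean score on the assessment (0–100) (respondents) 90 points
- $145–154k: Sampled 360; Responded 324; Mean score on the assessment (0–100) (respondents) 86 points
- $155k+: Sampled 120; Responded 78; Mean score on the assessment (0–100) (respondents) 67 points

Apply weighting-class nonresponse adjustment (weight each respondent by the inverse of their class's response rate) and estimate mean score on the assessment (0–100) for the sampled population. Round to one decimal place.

Class response rates: under $35k 221/260 = 85%, $35–144k 70/100 = 70%, $145–154k 324/360 = 90%, $155k+ 78/120 = 65%.
Weighting each respondent by the inverse class response rate inflates each class back to its sampled size, so the class weight is n_sampled:
  under $35k: 260 × 73 = 18,980
  $35–144k: 100 × 90 = 9000
  $145–154k: 360 × 86 = 30,960
  $155k+: 120 × 67 = 8040
Adjusted estimate = 66,980 / 840 = 79.7381 → 79.7.

79.7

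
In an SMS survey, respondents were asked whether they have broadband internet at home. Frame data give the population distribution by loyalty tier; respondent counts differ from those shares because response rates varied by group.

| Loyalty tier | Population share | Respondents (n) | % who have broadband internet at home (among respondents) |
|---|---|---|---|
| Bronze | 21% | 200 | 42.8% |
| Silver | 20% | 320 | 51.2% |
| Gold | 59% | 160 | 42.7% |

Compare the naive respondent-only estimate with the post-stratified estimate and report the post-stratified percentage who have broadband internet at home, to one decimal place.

44.4%

Naive respondent-only estimate (weights = respondent counts):
  (200/680)×42.8 + (320/680)×51.2 + (160/680)×42.7 = 46.7294%
Post-stratifying to population shares instead:
  0.21×42.8 + 0.2×51.2 + 0.59×42.7 = 44.421%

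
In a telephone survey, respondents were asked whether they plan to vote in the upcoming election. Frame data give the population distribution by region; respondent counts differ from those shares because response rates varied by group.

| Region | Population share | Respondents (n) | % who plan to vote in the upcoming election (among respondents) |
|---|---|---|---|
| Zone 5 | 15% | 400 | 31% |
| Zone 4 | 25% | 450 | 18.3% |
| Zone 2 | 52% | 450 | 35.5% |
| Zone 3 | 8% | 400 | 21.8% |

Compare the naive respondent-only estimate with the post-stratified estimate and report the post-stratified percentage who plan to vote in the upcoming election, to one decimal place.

Without adjustment, the pooled respondent share is:
  (400/1700)×31 + (450/1700)×18.3 + (450/1700)×35.5 + (400/1700)×21.8 = 26.6647%
Post-stratified estimate weights by population shares:
  0.15×31 + 0.25×18.3 + 0.52×35.5 + 0.08×21.8 = 29.429%

29.4%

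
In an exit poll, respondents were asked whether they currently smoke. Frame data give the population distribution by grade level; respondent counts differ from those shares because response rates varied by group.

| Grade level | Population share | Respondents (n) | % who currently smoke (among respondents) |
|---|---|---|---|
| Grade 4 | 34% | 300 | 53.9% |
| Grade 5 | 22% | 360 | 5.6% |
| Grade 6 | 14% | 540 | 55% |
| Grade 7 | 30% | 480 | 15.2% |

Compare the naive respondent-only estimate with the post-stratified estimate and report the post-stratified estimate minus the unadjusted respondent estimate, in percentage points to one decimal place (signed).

Without adjustment, the pooled respondent share is:
  (300/1680)×53.9 + (360/1680)×5.6 + (540/1680)×55 + (480/1680)×15.2 = 32.8464%
Post-stratifying to population shares instead:
  0.34×53.9 + 0.22×5.6 + 0.14×55 + 0.3×15.2 = 31.818%
Difference = 31.818 − 32.8464 = -1.0284 pp.

-1.0 percentage points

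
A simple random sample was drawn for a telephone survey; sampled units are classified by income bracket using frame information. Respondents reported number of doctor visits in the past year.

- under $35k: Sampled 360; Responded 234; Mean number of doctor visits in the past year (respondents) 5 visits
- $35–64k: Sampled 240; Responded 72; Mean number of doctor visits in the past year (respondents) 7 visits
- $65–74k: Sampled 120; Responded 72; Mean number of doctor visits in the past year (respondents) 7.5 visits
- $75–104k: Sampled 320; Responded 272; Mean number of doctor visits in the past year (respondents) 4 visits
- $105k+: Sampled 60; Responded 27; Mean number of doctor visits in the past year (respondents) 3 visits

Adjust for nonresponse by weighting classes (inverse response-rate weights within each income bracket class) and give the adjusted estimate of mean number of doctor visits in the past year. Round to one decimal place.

5.3

Response rates by class: under $35k 234/360 = 65%, $35–64k 72/240 = 30%, $65–74k 72/120 = 60%, $75–104k 272/320 = 85%, $105k+ 27/60 = 45%.
Weighting each respondent by the inverse class response rate inflates each class back to its sampled size, so the class weight is n_sampled:
  under $35k: 360 × 5 = 1800
  $35–64k: 240 × 7 = 1680
  $65–74k: 120 × 7.5 = 900
  $75–104k: 320 × 4 = 1280
  $105k+: 60 × 3 = 180
Adjusted estimate = 5840 / 1,100 = 5.30909 → 5.3.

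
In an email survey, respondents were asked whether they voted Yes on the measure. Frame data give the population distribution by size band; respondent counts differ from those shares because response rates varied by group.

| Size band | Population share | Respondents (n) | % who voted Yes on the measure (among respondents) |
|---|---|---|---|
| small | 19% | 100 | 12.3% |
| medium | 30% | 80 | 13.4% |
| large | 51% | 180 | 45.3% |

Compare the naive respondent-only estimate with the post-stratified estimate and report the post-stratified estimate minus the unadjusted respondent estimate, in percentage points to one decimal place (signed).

Naive respondent-only estimate (weights = respondent counts):
  (100/360)×12.3 + (80/360)×13.4 + (180/360)×45.3 = 29.0444%
Post-stratified estimate weights by population shares:
  0.19×12.3 + 0.3×13.4 + 0.51×45.3 = 29.46%
Difference = 29.46 − 29.0444 = 0.4156 pp.

+0.4 percentage points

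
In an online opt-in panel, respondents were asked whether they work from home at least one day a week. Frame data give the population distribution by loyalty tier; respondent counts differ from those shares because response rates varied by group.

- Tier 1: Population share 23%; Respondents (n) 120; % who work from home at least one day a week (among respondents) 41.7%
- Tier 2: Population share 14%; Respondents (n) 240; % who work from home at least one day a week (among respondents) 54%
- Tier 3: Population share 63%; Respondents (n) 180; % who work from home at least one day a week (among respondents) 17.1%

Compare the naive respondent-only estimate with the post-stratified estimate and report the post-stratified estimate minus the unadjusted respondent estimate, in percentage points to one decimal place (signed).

-11.0 percentage points

Naive respondent-only estimate (weights = respondent counts):
  (120/540)×41.7 + (240/540)×54 + (180/540)×17.1 = 38.9667%
Post-stratifying to population shares instead:
  0.23×41.7 + 0.14×54 + 0.63×17.1 = 27.924%
Difference = 27.924 − 38.9667 = -11.0427 pp.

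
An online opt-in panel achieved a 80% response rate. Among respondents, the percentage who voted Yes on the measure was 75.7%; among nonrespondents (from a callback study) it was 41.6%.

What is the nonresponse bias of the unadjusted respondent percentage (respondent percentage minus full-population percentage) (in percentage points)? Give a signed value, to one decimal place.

+6.8 percentage points

Nonresponse fraction = 1 − 0.8 = 0.2.
Bias = (nonresponse fraction) × (respondent percentage − nonrespondent percentage)
     = 0.2 × (75.7 − 41.6) = 0.2 × 34.1 = 6.82.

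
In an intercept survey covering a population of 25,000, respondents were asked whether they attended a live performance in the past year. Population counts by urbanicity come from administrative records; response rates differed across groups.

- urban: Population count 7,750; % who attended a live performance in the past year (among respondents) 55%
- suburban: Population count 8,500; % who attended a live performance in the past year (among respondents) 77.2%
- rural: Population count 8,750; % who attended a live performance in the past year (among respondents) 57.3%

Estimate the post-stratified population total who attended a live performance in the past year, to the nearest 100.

15,800

Apply each group's respondent rate to its population count:
  urban: 7,750 × 55% = 4262.5
  suburban: 8,500 × 77.2% = 6562
  rural: 8,750 × 57.3% = 5013.75
Estimated total = 15838.2 → 15,800.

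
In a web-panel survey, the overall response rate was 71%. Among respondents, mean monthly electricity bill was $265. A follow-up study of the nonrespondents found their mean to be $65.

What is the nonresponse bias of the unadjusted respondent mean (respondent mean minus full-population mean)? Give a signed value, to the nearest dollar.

Nonresponse fraction = 1 − 0.71 = 0.29.
Bias = (nonresponse fraction) × (respondent mean − nonrespondent mean)
     = 0.29 × (265 − 65) = 0.29 × 200 = 58.

+$58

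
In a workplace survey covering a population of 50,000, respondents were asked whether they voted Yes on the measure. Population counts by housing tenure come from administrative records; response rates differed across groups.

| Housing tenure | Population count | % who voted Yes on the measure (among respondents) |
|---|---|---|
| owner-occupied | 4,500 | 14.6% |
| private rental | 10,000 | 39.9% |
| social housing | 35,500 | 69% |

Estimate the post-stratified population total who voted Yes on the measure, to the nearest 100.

Estimated count per cell = population count × respondent percentage:
  owner-occupied: 4,500 × 14.6% = 657
  private rental: 10,000 × 39.9% = 3990
  social housing: 35,500 × 69% = 24,495
Estimated total = 29,142 → 29,100.

29,100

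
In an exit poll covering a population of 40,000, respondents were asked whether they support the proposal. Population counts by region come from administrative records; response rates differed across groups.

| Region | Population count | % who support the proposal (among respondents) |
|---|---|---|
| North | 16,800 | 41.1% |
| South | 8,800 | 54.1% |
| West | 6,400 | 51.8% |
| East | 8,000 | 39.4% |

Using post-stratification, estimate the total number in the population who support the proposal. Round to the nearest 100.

Estimated count per cell = population count × respondent percentage:
  North: 16,800 × 41.1% = 6904.8
  South: 8,800 × 54.1% = 4760.8
  West: 6,400 × 51.8% = 3315.2
  East: 8,000 × 39.4% = 3152
Estimated total = 18132.8 → 18,100.

18,100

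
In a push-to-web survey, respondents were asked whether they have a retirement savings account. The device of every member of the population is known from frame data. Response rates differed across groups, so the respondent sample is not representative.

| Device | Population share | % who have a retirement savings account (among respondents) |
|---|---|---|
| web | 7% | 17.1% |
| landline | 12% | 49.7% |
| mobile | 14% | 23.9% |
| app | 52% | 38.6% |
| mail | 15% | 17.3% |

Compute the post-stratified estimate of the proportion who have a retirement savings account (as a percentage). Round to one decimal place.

33.2%

Reweight to the known device distribution:
  web: 0.07 × 17.1 = 1.197
  landline: 0.12 × 49.7 = 5.964
  mobile: 0.14 × 23.9 = 3.346
  app: 0.52 × 38.6 = 20.072
  mail: 0.15 × 17.3 = 2.595
Post-stratified estimate = 33.174 → 33.2%.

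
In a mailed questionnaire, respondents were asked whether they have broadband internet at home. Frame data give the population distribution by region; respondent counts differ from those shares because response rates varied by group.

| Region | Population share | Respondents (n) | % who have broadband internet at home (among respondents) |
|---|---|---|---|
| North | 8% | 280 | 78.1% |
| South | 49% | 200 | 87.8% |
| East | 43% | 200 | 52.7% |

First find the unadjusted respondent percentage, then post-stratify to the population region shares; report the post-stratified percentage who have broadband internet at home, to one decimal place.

71.9%

Naive respondent-only estimate (weights = respondent counts):
  (280/680)×78.1 + (200/680)×87.8 + (200/680)×52.7 = 73.4824%
Reweighting by population region shares:
  0.08×78.1 + 0.49×87.8 + 0.43×52.7 = 71.931%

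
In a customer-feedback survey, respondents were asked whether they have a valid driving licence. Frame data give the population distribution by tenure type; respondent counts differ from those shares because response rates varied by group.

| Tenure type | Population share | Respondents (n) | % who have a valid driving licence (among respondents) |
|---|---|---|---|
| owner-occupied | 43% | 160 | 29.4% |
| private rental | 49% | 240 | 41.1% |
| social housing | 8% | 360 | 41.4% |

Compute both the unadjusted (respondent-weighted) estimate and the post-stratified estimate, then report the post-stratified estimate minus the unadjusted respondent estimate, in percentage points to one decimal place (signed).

Unadjusted (pooled respondent) estimate weights by respondent counts:
  (160/760)×29.4 + (240/760)×41.1 + (360/760)×41.4 = 38.7789%
Reweighting by population tenure type shares:
  0.43×29.4 + 0.49×41.1 + 0.08×41.4 = 36.093%
Difference = 36.093 − 38.7789 = -2.6859 pp.

-2.7 percentage points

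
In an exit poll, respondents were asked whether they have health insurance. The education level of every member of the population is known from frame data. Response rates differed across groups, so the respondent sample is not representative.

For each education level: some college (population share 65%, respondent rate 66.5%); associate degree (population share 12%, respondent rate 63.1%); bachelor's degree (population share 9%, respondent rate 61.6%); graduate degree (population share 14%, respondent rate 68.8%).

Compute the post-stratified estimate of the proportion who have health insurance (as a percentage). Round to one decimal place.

66.0%

Post-stratification weights by population share, not respondent share:
  some college: 0.65 × 66.5 = 43.225
  associate degree: 0.12 × 63.1 = 7.572
  bachelor's degree: 0.09 × 61.6 = 5.544
  graduate degree: 0.14 × 68.8 = 9.632
Post-stratified estimate = 65.973 → 66.0%.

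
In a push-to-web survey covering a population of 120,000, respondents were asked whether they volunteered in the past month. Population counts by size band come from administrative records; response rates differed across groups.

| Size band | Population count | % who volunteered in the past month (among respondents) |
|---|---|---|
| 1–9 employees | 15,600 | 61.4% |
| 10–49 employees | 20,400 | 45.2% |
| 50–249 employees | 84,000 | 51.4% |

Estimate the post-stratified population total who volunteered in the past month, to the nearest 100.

Estimated count per cell = population count × respondent percentage:
  1–9 employees: 15,600 × 61.4% = 9578.4
  10–49 employees: 20,400 × 45.2% = 9220.8
  50–249 employees: 84,000 × 51.4% = 43,176
Estimated total = 61975.2 → 62,000.

62,000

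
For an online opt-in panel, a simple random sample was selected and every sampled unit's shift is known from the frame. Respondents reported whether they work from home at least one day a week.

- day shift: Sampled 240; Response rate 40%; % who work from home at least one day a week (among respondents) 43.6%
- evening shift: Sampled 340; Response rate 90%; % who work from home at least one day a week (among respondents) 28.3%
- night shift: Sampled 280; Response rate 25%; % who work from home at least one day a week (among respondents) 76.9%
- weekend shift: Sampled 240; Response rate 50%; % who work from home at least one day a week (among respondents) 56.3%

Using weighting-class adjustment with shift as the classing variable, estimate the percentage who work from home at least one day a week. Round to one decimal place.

Inverse-response-rate weighting restores each class to its sampled count, so class totals weight by n_sampled:
  day shift: 240 × 43.6 = 10,464
  evening shift: 340 × 28.3 = 9622
  night shift: 280 × 76.9 = 21,532
  weekend shift: 240 × 56.3 = 13,512
Adjusted estimate = 55,130 / 1,100 = 50.1182 → 50.1%.

50.1%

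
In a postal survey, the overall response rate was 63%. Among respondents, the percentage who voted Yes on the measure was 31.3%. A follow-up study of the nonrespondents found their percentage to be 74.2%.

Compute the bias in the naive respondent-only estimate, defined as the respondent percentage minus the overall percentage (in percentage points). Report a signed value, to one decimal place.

Nonresponse fraction = 1 − 0.63 = 0.37.
Bias = (nonresponse fraction) × (respondent percentage − nonrespondent percentage)
     = 0.37 × (31.3 − 74.2) = 0.37 × -42.9 = -15.873.

-15.9 percentage points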